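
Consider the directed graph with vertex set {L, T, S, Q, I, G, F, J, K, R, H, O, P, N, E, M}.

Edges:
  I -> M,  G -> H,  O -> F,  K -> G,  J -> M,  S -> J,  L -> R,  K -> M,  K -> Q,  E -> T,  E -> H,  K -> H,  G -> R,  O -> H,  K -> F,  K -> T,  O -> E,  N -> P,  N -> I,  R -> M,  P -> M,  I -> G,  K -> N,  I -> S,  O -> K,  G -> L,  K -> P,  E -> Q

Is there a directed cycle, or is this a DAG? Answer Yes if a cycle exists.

No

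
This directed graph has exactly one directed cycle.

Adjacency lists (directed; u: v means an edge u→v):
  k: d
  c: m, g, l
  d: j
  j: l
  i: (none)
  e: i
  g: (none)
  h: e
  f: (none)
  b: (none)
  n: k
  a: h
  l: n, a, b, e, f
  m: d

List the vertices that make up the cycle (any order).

DFS with gray/black marking from l:
l gray
  n gray
    k gray
      d gray
        j gray
          j→l: l is gray → back edge
Back edge closes the cycle l → n → k → d → j → l; its vertices are {d, j, k, l, n}.

d, j, k, l, n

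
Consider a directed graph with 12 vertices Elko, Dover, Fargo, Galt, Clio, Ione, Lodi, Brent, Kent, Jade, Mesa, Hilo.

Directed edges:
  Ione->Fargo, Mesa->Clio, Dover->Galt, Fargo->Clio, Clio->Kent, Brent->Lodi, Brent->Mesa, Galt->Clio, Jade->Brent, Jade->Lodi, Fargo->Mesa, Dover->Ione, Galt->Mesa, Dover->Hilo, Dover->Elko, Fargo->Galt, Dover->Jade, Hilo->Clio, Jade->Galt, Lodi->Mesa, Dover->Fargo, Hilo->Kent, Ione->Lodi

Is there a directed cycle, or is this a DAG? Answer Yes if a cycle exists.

No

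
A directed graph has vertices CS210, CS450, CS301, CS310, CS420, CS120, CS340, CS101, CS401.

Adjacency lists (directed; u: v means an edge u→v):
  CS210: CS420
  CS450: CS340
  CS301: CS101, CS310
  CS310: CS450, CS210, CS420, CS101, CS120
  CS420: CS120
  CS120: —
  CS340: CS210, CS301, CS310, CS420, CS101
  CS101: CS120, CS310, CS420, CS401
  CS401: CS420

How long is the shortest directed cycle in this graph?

2

For each vertex v, BFS finds the shortest path from v back to v.
The shortest such closed walk is CS101 → CS310 → CS101, length 2.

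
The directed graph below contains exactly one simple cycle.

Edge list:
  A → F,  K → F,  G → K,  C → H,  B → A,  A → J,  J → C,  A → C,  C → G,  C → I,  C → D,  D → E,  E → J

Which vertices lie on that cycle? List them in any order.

DFS with gray/black marking from C:
C gray
  D gray
    E gray
      J gray
        J→C: C is gray → back edge
Back edge closes the cycle C → D → E → J → C; its vertices are {C, D, E, J}.

C, D, E, J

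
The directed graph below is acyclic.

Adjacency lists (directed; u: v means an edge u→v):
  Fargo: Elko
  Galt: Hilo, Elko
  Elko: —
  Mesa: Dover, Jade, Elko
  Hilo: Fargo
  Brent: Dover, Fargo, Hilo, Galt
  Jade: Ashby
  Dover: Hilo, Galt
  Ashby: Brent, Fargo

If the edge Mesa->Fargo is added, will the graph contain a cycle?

No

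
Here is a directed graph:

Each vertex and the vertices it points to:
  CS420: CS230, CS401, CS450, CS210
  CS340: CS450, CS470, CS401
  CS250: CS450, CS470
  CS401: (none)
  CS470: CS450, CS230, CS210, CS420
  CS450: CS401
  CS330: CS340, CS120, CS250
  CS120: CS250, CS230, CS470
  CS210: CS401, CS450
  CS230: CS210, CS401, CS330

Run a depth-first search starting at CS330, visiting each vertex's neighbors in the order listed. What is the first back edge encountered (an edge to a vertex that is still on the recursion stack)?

CS230->CS330

DFS from CS330 (visiting each vertex's neighbors in the order listed); mark gray on enter, black on exit:
CS330 gray
  CS340 gray
    CS450 gray
      CS401 gray
      CS401 black
    CS450 black
    CS470 gray
      CS470→CS450: CS450 black — skip
      CS230 gray
        CS210 gray
          CS210→CS401: CS401 black — skip
          CS210→CS450: CS450 black — skip
        CS210 black
        CS230→CS401: CS401 black — skip
        CS230→CS330: CS330 is gray → back edge
First back edge: CS230 → CS330.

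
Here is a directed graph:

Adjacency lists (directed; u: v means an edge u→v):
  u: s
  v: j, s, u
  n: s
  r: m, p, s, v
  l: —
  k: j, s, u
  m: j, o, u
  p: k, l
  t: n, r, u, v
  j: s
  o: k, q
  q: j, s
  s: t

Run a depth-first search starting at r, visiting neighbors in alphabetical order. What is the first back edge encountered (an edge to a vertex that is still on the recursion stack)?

n->s

DFS from r (visiting neighbors in alphabetical order); mark gray on enter, black on exit:
r gray
  m gray
    j gray
      s gray
        t gray
          n gray
            n→s: s is gray → back edge
First back edge: n → s.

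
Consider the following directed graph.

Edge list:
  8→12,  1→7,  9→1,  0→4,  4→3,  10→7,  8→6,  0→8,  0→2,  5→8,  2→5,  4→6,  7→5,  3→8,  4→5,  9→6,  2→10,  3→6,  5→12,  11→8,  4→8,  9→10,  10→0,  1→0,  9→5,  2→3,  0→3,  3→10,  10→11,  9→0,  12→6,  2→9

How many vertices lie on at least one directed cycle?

7

A vertex is on a directed cycle iff it belongs to a strongly connected component of size ≥ 2 (or has a self-loop).
The vertices on cycles are {0, 1, 2, 3, 4, 9, 10} — 7 in total.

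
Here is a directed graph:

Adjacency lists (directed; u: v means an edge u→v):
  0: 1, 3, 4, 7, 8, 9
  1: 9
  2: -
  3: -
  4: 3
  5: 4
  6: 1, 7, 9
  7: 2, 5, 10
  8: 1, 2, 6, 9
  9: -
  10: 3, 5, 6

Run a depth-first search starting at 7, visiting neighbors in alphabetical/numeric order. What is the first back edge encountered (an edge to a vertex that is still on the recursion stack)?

6→7

DFS from 7 (visiting neighbors in alphabetical/numeric order); mark gray on enter, black on exit:
7 gray
  2 gray
  2 black
  5 gray
    4 gray
      3 gray
      3 black
    4 black
  5 black
  10 gray
    10→3: 3 black — skip
    10→5: 5 black — skip
    6 gray
      1 gray
        9 gray
        9 black
      1 black
      6→7: 7 is gray → back edge
First back edge: 6 → 7.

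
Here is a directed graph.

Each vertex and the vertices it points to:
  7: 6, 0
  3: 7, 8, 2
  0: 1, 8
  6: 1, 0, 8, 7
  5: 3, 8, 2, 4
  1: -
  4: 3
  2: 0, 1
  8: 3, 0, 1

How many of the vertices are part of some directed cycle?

A vertex is on a directed cycle iff it belongs to a strongly connected component of size ≥ 2 (or has a self-loop).
The vertices on cycles are {0, 2, 3, 6, 7, 8} — 6 in total.

6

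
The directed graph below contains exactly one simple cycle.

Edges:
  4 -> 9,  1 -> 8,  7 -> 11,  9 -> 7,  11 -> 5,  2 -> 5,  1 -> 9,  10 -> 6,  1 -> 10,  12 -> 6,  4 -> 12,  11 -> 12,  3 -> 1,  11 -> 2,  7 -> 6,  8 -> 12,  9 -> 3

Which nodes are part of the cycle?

DFS with gray/black marking from 9:
9 gray
  3 gray
    1 gray
      8 gray
        12 gray
          6 gray
          6 black
        12 black
      8 black
      10 gray
        10→6: 6 black — skip
      10 black
      1→9: 9 is gray → back edge
Back edge closes the cycle 9 → 3 → 1 → 9; its vertices are {1, 3, 9}.

1, 3, 9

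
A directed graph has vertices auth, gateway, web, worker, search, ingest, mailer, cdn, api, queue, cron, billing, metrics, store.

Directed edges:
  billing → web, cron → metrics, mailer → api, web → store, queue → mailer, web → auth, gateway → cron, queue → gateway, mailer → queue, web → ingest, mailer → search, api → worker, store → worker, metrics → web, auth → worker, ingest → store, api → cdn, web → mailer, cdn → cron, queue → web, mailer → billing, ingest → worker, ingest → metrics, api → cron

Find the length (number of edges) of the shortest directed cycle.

For each vertex v, BFS finds the shortest path from v back to v.
The shortest such closed walk is queue → mailer → queue, length 2.

2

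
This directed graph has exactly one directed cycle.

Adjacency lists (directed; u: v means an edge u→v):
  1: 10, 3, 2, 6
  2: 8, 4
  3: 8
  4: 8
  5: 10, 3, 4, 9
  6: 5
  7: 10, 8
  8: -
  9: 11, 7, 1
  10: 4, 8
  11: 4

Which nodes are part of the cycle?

DFS with gray/black marking from 9:
9 gray
  11 gray
    4 gray
      8 gray
      8 black
    4 black
  11 black
  7 gray
    10 gray
      10→4: 4 black — skip
      10→8: 8 black — skip
    10 black
    7→8: 8 black — skip
  7 black
  1 gray
    1→10: 10 black — skip
    3 gray
      3→8: 8 black — skip
    3 black
    2 gray
      2→8: 8 black — skip
      2→4: 4 black — skip
    2 black
    6 gray
      5 gray
        5→10: 10 black — skip
        5→3: 3 black — skip
        5→4: 4 black — skip
        5→9: 9 is gray → back edge
Back edge closes the cycle 9 → 1 → 6 → 5 → 9; its vertices are {1, 5, 6, 9}.

1, 5, 6, 9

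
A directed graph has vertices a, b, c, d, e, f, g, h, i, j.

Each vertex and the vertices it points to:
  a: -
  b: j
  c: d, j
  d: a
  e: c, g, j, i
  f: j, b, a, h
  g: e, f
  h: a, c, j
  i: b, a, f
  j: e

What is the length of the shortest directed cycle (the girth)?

2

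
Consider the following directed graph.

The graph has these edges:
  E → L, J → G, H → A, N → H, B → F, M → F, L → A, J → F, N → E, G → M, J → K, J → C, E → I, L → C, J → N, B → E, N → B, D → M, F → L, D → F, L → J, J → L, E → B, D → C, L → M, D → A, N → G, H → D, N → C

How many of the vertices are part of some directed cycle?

A vertex is on a directed cycle iff it belongs to a strongly connected component of size ≥ 2 (or has a self-loop).
The vertices on cycles are {B, D, E, F, G, H, J, L, M, N} — 10 in total.

10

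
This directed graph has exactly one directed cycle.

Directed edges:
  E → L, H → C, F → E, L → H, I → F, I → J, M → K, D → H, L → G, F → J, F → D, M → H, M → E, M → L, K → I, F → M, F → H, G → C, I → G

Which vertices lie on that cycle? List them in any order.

DFS with gray/black marking from I:
I gray
  G gray
    C gray
    C black
  G black
  F gray
    H gray
      H→C: C black — skip
    H black
    J gray
    J black
    E gray
      L gray
        L→H: H black — skip
        L→G: G black — skip
      L black
    E black
    M gray
      M→E: E black — skip
      K gray
        K→I: I is gray → back edge
Back edge closes the cycle I → F → M → K → I; its vertices are {F, I, K, M}.

F, I, K, M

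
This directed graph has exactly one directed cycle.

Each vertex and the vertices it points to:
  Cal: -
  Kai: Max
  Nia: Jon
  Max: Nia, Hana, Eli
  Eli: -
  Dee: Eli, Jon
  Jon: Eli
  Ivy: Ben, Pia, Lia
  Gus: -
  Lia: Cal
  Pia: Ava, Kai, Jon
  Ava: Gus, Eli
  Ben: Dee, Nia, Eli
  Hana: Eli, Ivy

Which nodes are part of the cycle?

Ivy, Kai, Max, Pia, Hana

DFS with gray/black marking from Ivy:
Ivy gray
  Ben gray
    Dee gray
      Eli gray
      Eli black
      Jon gray
        Jon→Eli: Eli black — skip
      Jon black
    Dee black
    Nia gray
      Nia→Jon: Jon black — skip
    Nia black
    Ben→Eli: Eli black — skip
  Ben black
  Pia gray
    Ava gray
      Gus gray
      Gus black
      Ava→Eli: Eli black — skip
    Ava black
    Kai gray
      Max gray
        Max→Nia: Nia black — skip
        Hana gray
          Hana→Eli: Eli black — skip
          Hana→Ivy: Ivy is gray → back edge
Back edge closes the cycle Ivy → Pia → Kai → Max → Hana → Ivy; its vertices are {Ivy, Kai, Max, Pia, Hana}.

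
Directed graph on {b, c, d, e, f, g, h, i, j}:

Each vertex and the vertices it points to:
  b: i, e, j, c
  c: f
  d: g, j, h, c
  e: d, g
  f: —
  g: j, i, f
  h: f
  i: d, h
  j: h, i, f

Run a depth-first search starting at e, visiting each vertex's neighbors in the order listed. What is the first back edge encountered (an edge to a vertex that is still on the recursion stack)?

i→d

DFS from e (visiting each vertex's neighbors in the order listed); mark gray on enter, black on exit:
e gray
  d gray
    g gray
      j gray
        h gray
          f gray
          f black
        h black
        i gray
          i→d: d is gray → back edge
First back edge: i → d.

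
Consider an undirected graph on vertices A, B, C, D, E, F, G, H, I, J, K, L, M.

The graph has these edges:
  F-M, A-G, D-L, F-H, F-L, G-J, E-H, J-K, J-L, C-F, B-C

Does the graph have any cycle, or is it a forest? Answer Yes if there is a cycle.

DFS, tracking each vertex's parent; an edge to a visited non-parent vertex closes a cycle.
Start from I:
visit I (parent –)
visit A (parent –)
  visit G (parent A)
    visit J (parent G)
      visit K (parent J)
        K–J: parent, skip
      visit L (parent J)
        L–J: parent, skip
        visit D (parent L)
          D–L: parent, skip
        visit F (parent L)
          visit H (parent F)
            H–F: parent, skip
            visit E (parent H)
              E–H: parent, skip
          visit M (parent F)
            M–F: parent, skip
          visit C (parent F)
            visit B (parent C)
              B–C: parent, skip
            C–F: parent, skip
          F–L: parent, skip
      J–G: parent, skip
    G–A: parent, skip
No non-parent visited neighbor found — the graph is a forest.

No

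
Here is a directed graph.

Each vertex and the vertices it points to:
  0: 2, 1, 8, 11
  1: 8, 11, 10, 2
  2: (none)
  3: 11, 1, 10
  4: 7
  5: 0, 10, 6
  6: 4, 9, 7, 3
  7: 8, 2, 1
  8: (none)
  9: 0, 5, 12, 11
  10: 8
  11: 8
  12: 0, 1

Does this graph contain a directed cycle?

Yes

DFS with white/gray/black marking, starting from 6:
6 gray
  4 gray
    7 gray
      8 gray
      8 black
      2 gray
      2 black
      1 gray
        1→8: 8 black — skip
        11 gray
          11→8: 8 black — skip
        11 black
        10 gray
          10→8: 8 black — skip
        10 black
        1→2: 2 black — skip
      1 black
    7 black
  4 black
  9 gray
    0 gray
      0→2: 2 black — skip
      0→1: 1 black — skip
      0→8: 8 black — skip
      0→11: 11 black — skip
    0 black
    5 gray
      5→0: 0 black — skip
      5→10: 10 black — skip
      5→6: 6 is gray → back edge
Back edge found, so a cycle exists: 6 → 9 → 5 → 6.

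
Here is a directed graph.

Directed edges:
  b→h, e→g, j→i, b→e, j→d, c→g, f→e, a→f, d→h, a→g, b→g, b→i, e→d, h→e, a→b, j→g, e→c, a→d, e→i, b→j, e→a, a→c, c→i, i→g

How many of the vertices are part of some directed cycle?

A vertex is on a directed cycle iff it belongs to a strongly connected component of size ≥ 2 (or has a self-loop).
The vertices on cycles are {a, b, d, e, f, h, j} — 7 in total.

7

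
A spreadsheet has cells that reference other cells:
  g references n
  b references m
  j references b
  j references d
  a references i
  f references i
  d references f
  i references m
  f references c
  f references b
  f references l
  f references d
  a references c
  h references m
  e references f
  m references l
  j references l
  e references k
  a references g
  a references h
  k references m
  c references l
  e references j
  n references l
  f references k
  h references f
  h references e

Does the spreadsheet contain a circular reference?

DFS with white/gray/black marking, starting from e:
e gray
  k gray
    m gray
      l gray
      l black
    m black
  k black
  f gray
    i gray
      i→m: m black — skip
    i black
    f→l: l black — skip
    f→k: k black — skip
    b gray
      b→m: m black — skip
    b black
    d gray
      d→f: f is gray → back edge
Back edge found, so a cycle exists: f → d → f.

Yes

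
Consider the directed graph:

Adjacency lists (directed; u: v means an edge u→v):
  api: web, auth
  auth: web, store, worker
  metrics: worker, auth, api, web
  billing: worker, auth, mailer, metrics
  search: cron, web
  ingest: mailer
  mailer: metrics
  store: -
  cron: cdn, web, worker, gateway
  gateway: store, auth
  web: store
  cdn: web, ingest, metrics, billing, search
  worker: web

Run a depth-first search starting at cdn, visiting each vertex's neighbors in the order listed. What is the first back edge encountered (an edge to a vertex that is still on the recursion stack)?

cron→cdn

DFS from cdn (visiting each vertex's neighbors in the order listed); mark gray on enter, black on exit:
cdn gray
  web gray
    store gray
    store black
  web black
  ingest gray
    mailer gray
      metrics gray
        worker gray
          worker→web: web black — skip
        worker black
        auth gray
          auth→web: web black — skip
          auth→store: store black — skip
          auth→worker: worker black — skip
        auth black
        api gray
          api→web: web black — skip
          api→auth: auth black — skip
        api black
        metrics→web: web black — skip
      metrics black
    mailer black
  ingest black
  cdn→metrics: metrics black — skip
  billing gray
    billing→worker: worker black — skip
    billing→auth: auth black — skip
    billing→mailer: mailer black — skip
    billing→metrics: metrics black — skip
  billing black
  search gray
    cron gray
      cron→cdn: cdn is gray → back edge
First back edge: cron → cdn.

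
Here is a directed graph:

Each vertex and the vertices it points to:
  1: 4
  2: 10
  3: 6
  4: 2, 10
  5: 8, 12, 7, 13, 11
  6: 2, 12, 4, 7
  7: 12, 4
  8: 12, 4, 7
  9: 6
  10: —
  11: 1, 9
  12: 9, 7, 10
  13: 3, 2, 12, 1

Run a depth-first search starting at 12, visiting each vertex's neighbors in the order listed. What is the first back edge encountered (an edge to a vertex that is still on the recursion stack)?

6->12

DFS from 12 (visiting each vertex's neighbors in the order listed); mark gray on enter, black on exit:
12 gray
  9 gray
    6 gray
      2 gray
        10 gray
        10 black
      2 black
      6→12: 12 is gray → back edge
First back edge: 6 → 12.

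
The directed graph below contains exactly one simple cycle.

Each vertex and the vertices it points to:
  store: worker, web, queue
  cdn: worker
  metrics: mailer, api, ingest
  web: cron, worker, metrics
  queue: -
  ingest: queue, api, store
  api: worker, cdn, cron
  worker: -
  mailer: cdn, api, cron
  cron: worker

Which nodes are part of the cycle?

web, store, ingest, metrics

DFS with gray/black marking from ingest:
ingest gray
  queue gray
  queue black
  api gray
    worker gray
    worker black
    cdn gray
      cdn→worker: worker black — skip
    cdn black
    cron gray
      cron→worker: worker black — skip
    cron black
  api black
  store gray
    store→worker: worker black — skip
    web gray
      web→cron: cron black — skip
      web→worker: worker black — skip
      metrics gray
        mailer gray
          mailer→cdn: cdn black — skip
          mailer→api: api black — skip
          mailer→cron: cron black — skip
        mailer black
        metrics→api: api black — skip
        metrics→ingest: ingest is gray → back edge
Back edge closes the cycle ingest → store → web → metrics → ingest; its vertices are {web, store, ingest, metrics}.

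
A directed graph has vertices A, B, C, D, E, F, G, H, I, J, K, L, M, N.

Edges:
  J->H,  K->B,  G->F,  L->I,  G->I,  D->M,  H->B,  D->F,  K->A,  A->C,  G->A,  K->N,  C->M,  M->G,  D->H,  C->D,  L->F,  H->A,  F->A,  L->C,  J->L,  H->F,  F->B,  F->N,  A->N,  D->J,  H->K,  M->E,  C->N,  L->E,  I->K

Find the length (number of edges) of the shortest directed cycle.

For each vertex v, BFS finds the shortest path from v back to v.
The shortest such closed walk is D → F → A → C → D, length 4.

4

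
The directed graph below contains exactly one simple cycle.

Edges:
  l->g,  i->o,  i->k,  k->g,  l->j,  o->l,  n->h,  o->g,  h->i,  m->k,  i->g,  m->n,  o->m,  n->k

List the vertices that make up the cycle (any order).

h, i, m, n, o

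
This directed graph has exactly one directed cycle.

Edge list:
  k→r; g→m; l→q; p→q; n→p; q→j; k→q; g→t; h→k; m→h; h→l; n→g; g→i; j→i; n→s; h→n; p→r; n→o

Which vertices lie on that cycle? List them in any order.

DFS with gray/black marking from h:
h gray
  n gray
    p gray
      q gray
        j gray
          i gray
          i black
        j black
      q black
      r gray
      r black
    p black
    o gray
    o black
    s gray
    s black
    g gray
      g→i: i black — skip
      m gray
        m→h: h is gray → back edge
Back edge closes the cycle h → n → g → m → h; its vertices are {g, h, m, n}.

g, h, m, n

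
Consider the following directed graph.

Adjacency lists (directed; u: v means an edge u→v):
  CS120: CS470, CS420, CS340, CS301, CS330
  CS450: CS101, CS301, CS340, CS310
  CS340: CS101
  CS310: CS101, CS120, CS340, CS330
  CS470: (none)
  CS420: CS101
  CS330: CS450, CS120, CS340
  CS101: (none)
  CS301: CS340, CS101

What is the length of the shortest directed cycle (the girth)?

For each vertex v, BFS finds the shortest path from v back to v.
The shortest such closed walk is CS330 → CS120 → CS330, length 2.

2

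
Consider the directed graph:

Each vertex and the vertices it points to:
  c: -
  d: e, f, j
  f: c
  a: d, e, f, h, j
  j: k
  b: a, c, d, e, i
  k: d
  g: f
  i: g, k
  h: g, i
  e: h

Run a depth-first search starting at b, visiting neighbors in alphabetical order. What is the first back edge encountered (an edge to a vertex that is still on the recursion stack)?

DFS from b (visiting neighbors in alphabetical order); mark gray on enter, black on exit:
b gray
  a gray
    d gray
      e gray
        h gray
          g gray
            f gray
              c gray
              c black
            f black
          g black
          i gray
            i→g: g black — skip
            k gray
              k→d: d is gray → back edge
First back edge: k → d.

k→d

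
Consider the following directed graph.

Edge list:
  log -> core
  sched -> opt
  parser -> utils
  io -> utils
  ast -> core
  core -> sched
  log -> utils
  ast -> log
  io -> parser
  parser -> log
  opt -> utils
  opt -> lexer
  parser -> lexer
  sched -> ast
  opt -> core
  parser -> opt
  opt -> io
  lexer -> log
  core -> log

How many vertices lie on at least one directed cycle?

8

A vertex is on a directed cycle iff it belongs to a strongly connected component of size ≥ 2 (or has a self-loop).
The vertices on cycles are {io, ast, log, opt, core, lexer, sched, parser} — 8 in total.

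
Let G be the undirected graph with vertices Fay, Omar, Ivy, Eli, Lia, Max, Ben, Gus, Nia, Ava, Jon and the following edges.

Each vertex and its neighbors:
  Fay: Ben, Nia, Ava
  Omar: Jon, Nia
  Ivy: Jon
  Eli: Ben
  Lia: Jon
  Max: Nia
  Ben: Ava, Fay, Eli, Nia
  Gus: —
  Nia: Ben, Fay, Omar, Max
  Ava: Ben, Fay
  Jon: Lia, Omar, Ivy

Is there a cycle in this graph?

DFS, tracking each vertex's parent; an edge to a visited non-parent vertex closes a cycle.
Start from Ava:
visit Ava (parent –)
  visit Ben (parent Ava)
    Ben–Ava: parent, skip
    visit Fay (parent Ben)
      Fay–Ben: parent, skip
      visit Nia (parent Fay)
        Nia–Ben: Ben visited and ≠ parent → cycle
Cycle: Ben – Fay – Nia – Ben.

Yes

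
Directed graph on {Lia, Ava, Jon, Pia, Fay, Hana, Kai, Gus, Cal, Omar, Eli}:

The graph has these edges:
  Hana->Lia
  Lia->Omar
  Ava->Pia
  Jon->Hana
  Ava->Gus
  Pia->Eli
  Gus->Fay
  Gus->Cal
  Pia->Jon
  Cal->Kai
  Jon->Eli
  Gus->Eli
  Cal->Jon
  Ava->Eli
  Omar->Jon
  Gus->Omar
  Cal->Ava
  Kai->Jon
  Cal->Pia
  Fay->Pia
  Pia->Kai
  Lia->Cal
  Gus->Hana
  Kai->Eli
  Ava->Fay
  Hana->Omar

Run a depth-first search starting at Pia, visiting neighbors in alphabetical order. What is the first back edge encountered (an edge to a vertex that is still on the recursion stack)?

DFS from Pia (visiting neighbors in alphabetical order); mark gray on enter, black on exit:
Pia gray
  Eli gray
  Eli black
  Jon gray
    Jon→Eli: Eli black — skip
    Hana gray
      Lia gray
        Cal gray
          Ava gray
            Ava→Eli: Eli black — skip
            Fay gray
              Fay→Pia: Pia is gray → back edge
First back edge: Fay → Pia.

Fay→Pia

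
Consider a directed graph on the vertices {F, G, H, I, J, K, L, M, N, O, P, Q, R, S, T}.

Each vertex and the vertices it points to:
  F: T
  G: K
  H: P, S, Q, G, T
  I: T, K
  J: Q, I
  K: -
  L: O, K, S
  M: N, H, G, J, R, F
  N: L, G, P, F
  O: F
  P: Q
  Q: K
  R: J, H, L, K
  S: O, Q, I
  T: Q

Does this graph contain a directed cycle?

DFS with white/gray/black marking, starting from K:
K gray
K black
F gray
  T gray
    Q gray
      Q→K: K black — skip
    Q black
  T black
F black
G gray
  G→K: K black — skip
G black
H gray
  P gray
    P→Q: Q black — skip
  P black
  S gray
    O gray
      O→F: F black — skip
    O black
    S→Q: Q black — skip
    I gray
      I→T: T black — skip
      I→K: K black — skip
    I black
  S black
  H→Q: Q black — skip
  H→G: G black — skip
  H→T: T black — skip
H black
J gray
  J→Q: Q black — skip
  J→I: I black — skip
J black
L gray
  L→O: O black — skip
  L→K: K black — skip
  L→S: S black — skip
L black
M gray
  N gray
    N→L: L black — skip
    N→G: G black — skip
    N→P: P black — skip
    N→F: F black — skip
  N black
  M→H: H black — skip
  M→G: G black — skip
  M→J: J black — skip
  R gray
    R→J: J black — skip
    R→H: H black — skip
    R→L: L black — skip
    R→K: K black — skip
  R black
  M→F: F black — skip
M black
Every edge goes to a white or black vertex — no back edge, so the graph is acyclic.

No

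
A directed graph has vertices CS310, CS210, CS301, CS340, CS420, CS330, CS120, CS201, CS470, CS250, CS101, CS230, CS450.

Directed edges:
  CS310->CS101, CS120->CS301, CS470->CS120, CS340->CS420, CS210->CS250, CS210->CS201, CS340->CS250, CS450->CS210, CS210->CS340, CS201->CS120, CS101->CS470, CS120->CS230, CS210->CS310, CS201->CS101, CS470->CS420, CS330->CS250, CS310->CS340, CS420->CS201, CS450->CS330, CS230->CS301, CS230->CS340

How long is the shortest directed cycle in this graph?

4

For each vertex v, BFS finds the shortest path from v back to v.
The shortest such closed walk is CS201 → CS101 → CS470 → CS420 → CS201, length 4.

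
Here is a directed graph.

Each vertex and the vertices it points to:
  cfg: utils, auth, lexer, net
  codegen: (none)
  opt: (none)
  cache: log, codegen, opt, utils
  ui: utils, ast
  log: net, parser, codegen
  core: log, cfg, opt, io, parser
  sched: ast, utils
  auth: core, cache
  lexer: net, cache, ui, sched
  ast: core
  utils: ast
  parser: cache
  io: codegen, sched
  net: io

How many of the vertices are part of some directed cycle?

13

A vertex is on a directed cycle iff it belongs to a strongly connected component of size ≥ 2 (or has a self-loop).
The vertices on cycles are {io, ui, ast, cfg, log, net, auth, core, cache, lexer, sched, utils, parser} — 13 in total.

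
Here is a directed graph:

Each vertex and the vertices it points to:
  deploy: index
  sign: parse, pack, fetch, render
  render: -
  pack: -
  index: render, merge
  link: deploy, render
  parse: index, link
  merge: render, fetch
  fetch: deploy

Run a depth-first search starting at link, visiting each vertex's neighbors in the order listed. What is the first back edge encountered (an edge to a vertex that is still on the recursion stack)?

DFS from link (visiting each vertex's neighbors in the order listed); mark gray on enter, black on exit:
link gray
  deploy gray
    index gray
      render gray
      render black
      merge gray
        merge→render: render black — skip
        fetch gray
          fetch→deploy: deploy is gray → back edge
First back edge: fetch → deploy.

fetch->deploy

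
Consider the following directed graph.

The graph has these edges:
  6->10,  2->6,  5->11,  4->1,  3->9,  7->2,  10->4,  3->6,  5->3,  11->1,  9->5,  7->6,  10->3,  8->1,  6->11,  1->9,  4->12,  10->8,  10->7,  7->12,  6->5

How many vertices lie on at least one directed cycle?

11

A vertex is on a directed cycle iff it belongs to a strongly connected component of size ≥ 2 (or has a self-loop).
The vertices on cycles are {1, 2, 3, 4, 5, 6, 7, 8, 9, 10, 11} — 11 in total.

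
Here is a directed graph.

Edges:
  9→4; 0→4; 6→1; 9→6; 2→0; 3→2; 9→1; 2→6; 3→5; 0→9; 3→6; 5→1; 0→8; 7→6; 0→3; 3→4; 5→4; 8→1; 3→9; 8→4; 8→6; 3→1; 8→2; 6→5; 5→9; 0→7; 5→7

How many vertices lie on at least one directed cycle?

A vertex is on a directed cycle iff it belongs to a strongly connected component of size ≥ 2 (or has a self-loop).
The vertices on cycles are {0, 2, 3, 5, 6, 7, 8, 9} — 8 in total.

8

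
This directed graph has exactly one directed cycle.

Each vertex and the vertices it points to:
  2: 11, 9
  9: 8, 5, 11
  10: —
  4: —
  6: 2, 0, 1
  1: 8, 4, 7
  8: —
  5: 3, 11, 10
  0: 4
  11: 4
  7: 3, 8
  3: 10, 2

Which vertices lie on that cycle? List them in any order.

2, 3, 5, 9

DFS with gray/black marking from 2:
2 gray
  11 gray
    4 gray
    4 black
  11 black
  9 gray
    8 gray
    8 black
    5 gray
      3 gray
        10 gray
        10 black
        3→2: 2 is gray → back edge
Back edge closes the cycle 2 → 9 → 5 → 3 → 2; its vertices are {2, 3, 5, 9}.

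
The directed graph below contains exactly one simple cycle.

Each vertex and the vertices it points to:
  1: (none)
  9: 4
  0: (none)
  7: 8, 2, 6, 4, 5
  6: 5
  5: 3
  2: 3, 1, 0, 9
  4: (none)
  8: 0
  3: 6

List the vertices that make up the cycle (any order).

3, 5, 6

DFS with gray/black marking from 6:
6 gray
  5 gray
    3 gray
      3→6: 6 is gray → back edge
Back edge closes the cycle 6 → 5 → 3 → 6; its vertices are {3, 5, 6}.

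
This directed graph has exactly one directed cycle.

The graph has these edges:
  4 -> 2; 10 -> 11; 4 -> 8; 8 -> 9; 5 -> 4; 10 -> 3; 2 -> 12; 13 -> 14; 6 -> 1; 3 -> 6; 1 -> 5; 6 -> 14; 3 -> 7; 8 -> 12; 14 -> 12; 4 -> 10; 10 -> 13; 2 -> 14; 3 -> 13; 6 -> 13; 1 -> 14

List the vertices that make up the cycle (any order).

DFS with gray/black marking from 4:
4 gray
  10 gray
    11 gray
    11 black
    3 gray
      13 gray
        14 gray
          12 gray
          12 black
        14 black
      13 black
      7 gray
      7 black
      6 gray
        6→13: 13 black — skip
        1 gray
          1→14: 14 black — skip
          5 gray
            5→4: 4 is gray → back edge
Back edge closes the cycle 4 → 10 → 3 → 6 → 1 → 5 → 4; its vertices are {1, 3, 4, 5, 6, 10}.

1, 3, 4, 5, 6, 10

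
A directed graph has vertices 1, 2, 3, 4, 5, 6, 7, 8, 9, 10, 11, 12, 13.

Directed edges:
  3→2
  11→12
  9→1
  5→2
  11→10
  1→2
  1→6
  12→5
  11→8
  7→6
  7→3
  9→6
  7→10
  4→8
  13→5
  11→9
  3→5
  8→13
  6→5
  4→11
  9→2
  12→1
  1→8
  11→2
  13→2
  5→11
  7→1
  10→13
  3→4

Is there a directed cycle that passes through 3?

No

3 lies on a cycle iff there is a path from 3 back to itself.
Exploring from 3, it never reaches itself; equivalently, its strongly connected component is a singleton.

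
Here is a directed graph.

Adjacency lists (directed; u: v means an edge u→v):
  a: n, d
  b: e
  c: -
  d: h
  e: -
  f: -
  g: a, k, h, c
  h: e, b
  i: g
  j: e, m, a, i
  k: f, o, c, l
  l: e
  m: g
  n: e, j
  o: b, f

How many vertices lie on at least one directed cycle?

6

A vertex is on a directed cycle iff it belongs to a strongly connected component of size ≥ 2 (or has a self-loop).
The vertices on cycles are {a, g, i, j, m, n} — 6 in total.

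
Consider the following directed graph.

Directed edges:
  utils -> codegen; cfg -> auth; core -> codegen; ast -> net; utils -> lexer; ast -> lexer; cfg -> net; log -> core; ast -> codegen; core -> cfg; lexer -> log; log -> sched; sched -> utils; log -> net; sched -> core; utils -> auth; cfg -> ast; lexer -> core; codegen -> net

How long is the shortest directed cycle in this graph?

4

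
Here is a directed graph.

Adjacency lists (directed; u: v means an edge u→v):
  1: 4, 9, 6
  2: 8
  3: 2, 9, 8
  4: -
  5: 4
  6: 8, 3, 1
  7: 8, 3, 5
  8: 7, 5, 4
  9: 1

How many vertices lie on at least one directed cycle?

A vertex is on a directed cycle iff it belongs to a strongly connected component of size ≥ 2 (or has a self-loop).
The vertices on cycles are {1, 2, 3, 6, 7, 8, 9} — 7 in total.

7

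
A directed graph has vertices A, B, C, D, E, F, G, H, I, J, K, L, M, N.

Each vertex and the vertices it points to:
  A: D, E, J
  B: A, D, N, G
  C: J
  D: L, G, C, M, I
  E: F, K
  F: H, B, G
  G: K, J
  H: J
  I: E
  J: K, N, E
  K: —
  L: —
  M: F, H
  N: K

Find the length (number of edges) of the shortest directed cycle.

4

For each vertex v, BFS finds the shortest path from v back to v.
The shortest such closed walk is D → M → F → B → D, length 4.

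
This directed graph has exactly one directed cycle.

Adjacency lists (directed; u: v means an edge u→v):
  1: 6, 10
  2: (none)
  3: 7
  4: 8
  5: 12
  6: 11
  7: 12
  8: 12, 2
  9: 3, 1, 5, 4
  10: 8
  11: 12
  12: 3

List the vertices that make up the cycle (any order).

DFS with gray/black marking from 3:
3 gray
  7 gray
    12 gray
      12→3: 3 is gray → back edge
Back edge closes the cycle 3 → 7 → 12 → 3; its vertices are {3, 7, 12}.

3, 7, 12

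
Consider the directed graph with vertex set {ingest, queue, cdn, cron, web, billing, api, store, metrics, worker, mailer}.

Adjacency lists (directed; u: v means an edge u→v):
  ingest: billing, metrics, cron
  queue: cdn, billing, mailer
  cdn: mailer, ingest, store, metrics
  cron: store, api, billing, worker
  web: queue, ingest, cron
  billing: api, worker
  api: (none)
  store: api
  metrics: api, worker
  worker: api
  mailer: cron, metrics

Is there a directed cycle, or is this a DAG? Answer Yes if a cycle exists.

DFS with white/gray/black marking, starting from billing:
billing gray
  api gray
  api black
  worker gray
    worker→api: api black — skip
  worker black
billing black
ingest gray
  ingest→billing: billing black — skip
  metrics gray
    metrics→api: api black — skip
    metrics→worker: worker black — skip
  metrics black
  cron gray
    store gray
      store→api: api black — skip
    store black
    cron→api: api black — skip
    cron→billing: billing black — skip
    cron→worker: worker black — skip
  cron black
ingest black
queue gray
  cdn gray
    mailer gray
      mailer→cron: cron black — skip
      mailer→metrics: metrics black — skip
    mailer black
    cdn→ingest: ingest black — skip
    cdn→store: store black — skip
    cdn→metrics: metrics black — skip
  cdn black
  queue→billing: billing black — skip
  queue→mailer: mailer black — skip
queue black
web gray
  web→queue: queue black — skip
  web→ingest: ingest black — skip
  web→cron: cron black — skip
web black
Every edge goes to a white or black vertex — no back edge, so the graph is acyclic.

No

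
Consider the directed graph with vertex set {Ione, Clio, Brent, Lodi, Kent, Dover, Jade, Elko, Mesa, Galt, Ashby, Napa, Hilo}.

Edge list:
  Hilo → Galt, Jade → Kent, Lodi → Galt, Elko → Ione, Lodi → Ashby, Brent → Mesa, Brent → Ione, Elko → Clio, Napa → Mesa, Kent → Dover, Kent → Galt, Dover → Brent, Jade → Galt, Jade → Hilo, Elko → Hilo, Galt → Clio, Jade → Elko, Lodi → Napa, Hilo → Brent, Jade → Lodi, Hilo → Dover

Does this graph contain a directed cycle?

No

DFS with white/gray/black marking, starting from Dover:
Dover gray
  Brent gray
    Mesa gray
    Mesa black
    Ione gray
    Ione black
  Brent black
Dover black
Clio gray
Clio black
Lodi gray
  Ashby gray
  Ashby black
  Galt gray
    Galt→Clio: Clio black — skip
  Galt black
  Napa gray
    Napa→Mesa: Mesa black — skip
  Napa black
Lodi black
Kent gray
  Kent→Galt: Galt black — skip
  Kent→Dover: Dover black — skip
Kent black
Jade gray
  Jade→Lodi: Lodi black — skip
  Jade→Kent: Kent black — skip
  Elko gray
    Elko→Clio: Clio black — skip
    Elko→Ione: Ione black — skip
    Hilo gray
      Hilo→Brent: Brent black — skip
      Hilo→Dover: Dover black — skip
      Hilo→Galt: Galt black — skip
    Hilo black
  Elko black
  Jade→Galt: Galt black — skip
  Jade→Hilo: Hilo black — skip
Jade black
Every edge goes to a white or black vertex — no back edge, so the graph is acyclic.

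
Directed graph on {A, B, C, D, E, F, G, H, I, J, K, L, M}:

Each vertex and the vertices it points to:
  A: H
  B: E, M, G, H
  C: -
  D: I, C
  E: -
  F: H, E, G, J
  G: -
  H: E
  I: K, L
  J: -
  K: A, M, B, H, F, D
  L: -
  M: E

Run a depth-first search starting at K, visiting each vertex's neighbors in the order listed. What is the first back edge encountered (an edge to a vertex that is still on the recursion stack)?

I->K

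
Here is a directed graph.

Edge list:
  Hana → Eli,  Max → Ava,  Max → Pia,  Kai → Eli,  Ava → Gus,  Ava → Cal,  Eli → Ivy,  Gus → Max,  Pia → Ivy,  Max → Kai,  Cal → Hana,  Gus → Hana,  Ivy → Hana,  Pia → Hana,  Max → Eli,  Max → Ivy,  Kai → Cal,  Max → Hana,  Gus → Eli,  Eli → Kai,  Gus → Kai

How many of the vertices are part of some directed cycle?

8

A vertex is on a directed cycle iff it belongs to a strongly connected component of size ≥ 2 (or has a self-loop).
The vertices on cycles are {Ava, Cal, Eli, Gus, Ivy, Kai, Max, Hana} — 8 in total.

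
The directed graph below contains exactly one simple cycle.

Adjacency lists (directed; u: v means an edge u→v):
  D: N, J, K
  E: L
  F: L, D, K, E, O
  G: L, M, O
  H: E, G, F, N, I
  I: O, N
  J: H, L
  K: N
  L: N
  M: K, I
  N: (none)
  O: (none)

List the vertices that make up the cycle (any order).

DFS with gray/black marking from H:
H gray
  E gray
    L gray
      N gray
      N black
    L black
  E black
  G gray
    G→L: L black — skip
    M gray
      K gray
        K→N: N black — skip
      K black
      I gray
        O gray
        O black
        I→N: N black — skip
      I black
    M black
    G→O: O black — skip
  G black
  F gray
    F→L: L black — skip
    D gray
      D→N: N black — skip
      J gray
        J→H: H is gray → back edge
Back edge closes the cycle H → F → D → J → H; its vertices are {D, F, H, J}.

D, F, H, J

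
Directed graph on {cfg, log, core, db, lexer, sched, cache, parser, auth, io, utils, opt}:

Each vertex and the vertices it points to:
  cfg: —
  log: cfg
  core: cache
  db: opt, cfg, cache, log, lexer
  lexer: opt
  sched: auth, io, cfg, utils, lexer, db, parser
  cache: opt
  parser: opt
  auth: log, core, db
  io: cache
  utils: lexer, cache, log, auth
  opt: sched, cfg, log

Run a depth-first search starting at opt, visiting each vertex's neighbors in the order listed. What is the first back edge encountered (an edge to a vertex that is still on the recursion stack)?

cache→opt

DFS from opt (visiting each vertex's neighbors in the order listed); mark gray on enter, black on exit:
opt gray
  sched gray
    auth gray
      log gray
        cfg gray
        cfg black
      log black
      core gray
        cache gray
          cache→opt: opt is gray → back edge
First back edge: cache → opt.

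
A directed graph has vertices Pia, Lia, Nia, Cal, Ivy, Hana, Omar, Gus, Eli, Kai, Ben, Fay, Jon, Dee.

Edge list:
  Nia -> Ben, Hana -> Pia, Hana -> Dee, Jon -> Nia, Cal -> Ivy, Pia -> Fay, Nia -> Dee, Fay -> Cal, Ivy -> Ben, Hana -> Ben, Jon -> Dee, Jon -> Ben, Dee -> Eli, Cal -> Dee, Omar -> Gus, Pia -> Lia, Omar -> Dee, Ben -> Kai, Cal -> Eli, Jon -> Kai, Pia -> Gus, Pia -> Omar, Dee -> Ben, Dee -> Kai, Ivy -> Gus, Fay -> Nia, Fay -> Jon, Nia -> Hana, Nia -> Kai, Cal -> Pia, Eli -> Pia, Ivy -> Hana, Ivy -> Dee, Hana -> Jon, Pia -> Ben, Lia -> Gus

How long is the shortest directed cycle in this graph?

3

For each vertex v, BFS finds the shortest path from v back to v.
The shortest such closed walk is Cal → Pia → Fay → Cal, length 3.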